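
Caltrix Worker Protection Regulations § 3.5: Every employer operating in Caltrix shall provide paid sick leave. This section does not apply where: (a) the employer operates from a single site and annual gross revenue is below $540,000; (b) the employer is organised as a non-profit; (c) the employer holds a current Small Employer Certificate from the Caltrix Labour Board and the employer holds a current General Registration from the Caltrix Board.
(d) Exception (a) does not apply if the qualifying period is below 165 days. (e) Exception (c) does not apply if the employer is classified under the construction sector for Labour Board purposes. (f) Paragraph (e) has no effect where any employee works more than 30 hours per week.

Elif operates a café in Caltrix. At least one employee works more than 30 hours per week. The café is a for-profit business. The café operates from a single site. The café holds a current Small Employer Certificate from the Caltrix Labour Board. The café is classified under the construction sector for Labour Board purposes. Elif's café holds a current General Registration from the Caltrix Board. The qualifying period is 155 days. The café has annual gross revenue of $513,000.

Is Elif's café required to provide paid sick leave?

Exception (a)'s conditions are all satisfied: the employer operates from a single site; annual gross revenue is $513,000, below the $540,000 limit. But: (d) is triggered — the qualifying period is 155 days, below the 165 days limit. So (a) is unavailable.
Exception (b) fails — the employer is for-profit.
All of (c)'s requirements are met (a current Small Employer Certificate is held; a current General Registration is held). Applying paragraphs (e)–(f): (e) would limit (c) — the café is classified under the construction sector — but (f) sets (e) aside: (f) operates against (e): at least one employee exceeds 30 hours/week. Exception (c) stands.

No — exception (c) applies; Elif's café is not required to provide paid sick leave.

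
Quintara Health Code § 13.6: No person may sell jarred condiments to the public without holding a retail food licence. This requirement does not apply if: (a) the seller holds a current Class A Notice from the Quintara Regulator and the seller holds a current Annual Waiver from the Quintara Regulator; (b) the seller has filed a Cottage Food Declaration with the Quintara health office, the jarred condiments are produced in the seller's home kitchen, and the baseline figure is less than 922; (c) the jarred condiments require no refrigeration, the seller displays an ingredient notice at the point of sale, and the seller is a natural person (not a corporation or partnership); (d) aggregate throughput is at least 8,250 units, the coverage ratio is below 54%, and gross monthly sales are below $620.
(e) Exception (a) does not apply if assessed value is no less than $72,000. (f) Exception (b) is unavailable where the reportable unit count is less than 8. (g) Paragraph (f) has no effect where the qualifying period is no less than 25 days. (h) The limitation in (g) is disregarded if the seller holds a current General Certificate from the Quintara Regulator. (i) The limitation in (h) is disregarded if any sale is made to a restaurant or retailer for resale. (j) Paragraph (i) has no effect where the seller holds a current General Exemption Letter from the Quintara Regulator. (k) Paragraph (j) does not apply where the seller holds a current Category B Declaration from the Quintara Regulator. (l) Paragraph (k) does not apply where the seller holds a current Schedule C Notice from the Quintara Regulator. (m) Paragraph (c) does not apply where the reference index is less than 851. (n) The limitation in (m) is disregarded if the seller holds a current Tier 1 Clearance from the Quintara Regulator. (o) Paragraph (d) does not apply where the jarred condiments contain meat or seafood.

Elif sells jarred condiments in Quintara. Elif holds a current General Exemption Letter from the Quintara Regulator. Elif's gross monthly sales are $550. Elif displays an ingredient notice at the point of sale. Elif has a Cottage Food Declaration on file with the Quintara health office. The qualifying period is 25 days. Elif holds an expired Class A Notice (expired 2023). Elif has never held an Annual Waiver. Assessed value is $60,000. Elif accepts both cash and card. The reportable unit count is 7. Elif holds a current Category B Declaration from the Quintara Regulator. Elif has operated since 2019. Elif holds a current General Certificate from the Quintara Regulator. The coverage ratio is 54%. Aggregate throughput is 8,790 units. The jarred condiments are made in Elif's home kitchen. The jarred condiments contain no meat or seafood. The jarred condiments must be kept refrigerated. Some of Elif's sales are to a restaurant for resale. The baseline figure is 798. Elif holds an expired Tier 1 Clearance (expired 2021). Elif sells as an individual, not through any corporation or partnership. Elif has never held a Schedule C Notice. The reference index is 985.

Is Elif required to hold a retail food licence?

No — exception (b) applies; Elif is not required to hold a retail food licence.

Exception (a) requires that the seller holds a current Class A Notice from the Quintara Regulator; but there is no Class A Notice in force, so (a) is unavailable.
All of (b)'s requirements are met (a Cottage Food Declaration is on file; the jarred condiments are home-kitchen produced; the baseline figure is 798, less than the 922 limit). As to paragraphs (f)–(l): (f) operates (the reportable unit count is 7, less than the 8 limit), but is displaced by (g): (g) operates against (f): the qualifying period is 25 days, meeting the 25 days threshold. (h) is engaged (a current General Certificate is held), but yields to (i): (i) operates against (h): some sales are to a restaurant for resale. (j) would limit (i) — a current General Exemption Letter is held — but (k) sets (j) aside: (k) operates against (j): a current Category B Declaration is held. (l), which would lift (k), is inapplicable — no current Schedule C Notice is held. So (b) applies.
Exception (c) fails — the jarred condiments require refrigeration.
Exception (d) requires that the coverage ratio is below 54%; but the coverage ratio is 54%, not below 54%, so (d) is unavailable.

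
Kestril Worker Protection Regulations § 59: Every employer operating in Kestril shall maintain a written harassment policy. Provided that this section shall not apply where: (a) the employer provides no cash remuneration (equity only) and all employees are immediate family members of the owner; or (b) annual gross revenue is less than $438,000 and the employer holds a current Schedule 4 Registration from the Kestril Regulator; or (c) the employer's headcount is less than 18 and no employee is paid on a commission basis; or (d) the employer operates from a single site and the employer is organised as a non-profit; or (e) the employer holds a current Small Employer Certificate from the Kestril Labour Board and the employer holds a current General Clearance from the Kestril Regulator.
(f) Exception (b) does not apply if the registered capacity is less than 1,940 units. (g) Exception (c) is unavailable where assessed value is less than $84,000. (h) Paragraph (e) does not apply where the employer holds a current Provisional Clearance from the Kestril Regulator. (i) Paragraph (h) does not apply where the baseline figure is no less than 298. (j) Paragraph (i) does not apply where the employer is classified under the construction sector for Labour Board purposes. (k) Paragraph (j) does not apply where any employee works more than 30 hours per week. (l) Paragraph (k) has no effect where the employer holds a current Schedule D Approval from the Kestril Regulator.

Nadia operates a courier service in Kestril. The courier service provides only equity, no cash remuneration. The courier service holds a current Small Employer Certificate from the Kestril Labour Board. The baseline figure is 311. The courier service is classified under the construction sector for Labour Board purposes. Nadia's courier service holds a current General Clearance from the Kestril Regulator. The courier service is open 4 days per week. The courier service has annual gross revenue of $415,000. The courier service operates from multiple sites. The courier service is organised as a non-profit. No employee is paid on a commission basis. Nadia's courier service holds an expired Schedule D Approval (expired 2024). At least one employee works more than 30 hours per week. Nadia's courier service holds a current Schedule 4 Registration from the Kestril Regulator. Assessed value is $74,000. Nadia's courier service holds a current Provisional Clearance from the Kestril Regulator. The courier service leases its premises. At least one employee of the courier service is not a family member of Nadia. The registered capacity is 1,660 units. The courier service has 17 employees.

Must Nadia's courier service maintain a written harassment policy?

No — exception (e) applies; Nadia's courier service is not required to maintain a written harassment policy.

Exception (a) fails — at least one employee is not a family member.
Exception (b): annual gross revenue is $415,000, less than the $438,000 limit; a current Schedule 4 Registration is held — every condition holds. But applying paragraph (f): (f) operates against (b): the registered capacity is 1,660 units, less than the 1,940 units limit. So (b) is unavailable.
Exception (c): the employer's headcount is 17, less than the 18 limit; no employee is paid on commission — every condition holds. But applying paragraph (g): (g) is triggered — assessed value is $74,000, less than the $84,000 limit. So (c) is unavailable.
Exception (d) fails — the employer operates from multiple sites.
Exception (e) is satisfied on its face — a current Small Employer Certificate is held; a current General Clearance is held. Considering the limiting provisions: (h) operates (a current Provisional Clearance is held), but is set aside by (i): (i) operates against (h): the baseline figure is 311, meeting the 298 threshold. (j) applies (the courier service is classified under the construction sector), but is displaced by (k): (k) is triggered — at least one employee exceeds 30 hours/week. (l) is inapplicable (no current Schedule D Approval is held), so (k) stands. (e) remains available.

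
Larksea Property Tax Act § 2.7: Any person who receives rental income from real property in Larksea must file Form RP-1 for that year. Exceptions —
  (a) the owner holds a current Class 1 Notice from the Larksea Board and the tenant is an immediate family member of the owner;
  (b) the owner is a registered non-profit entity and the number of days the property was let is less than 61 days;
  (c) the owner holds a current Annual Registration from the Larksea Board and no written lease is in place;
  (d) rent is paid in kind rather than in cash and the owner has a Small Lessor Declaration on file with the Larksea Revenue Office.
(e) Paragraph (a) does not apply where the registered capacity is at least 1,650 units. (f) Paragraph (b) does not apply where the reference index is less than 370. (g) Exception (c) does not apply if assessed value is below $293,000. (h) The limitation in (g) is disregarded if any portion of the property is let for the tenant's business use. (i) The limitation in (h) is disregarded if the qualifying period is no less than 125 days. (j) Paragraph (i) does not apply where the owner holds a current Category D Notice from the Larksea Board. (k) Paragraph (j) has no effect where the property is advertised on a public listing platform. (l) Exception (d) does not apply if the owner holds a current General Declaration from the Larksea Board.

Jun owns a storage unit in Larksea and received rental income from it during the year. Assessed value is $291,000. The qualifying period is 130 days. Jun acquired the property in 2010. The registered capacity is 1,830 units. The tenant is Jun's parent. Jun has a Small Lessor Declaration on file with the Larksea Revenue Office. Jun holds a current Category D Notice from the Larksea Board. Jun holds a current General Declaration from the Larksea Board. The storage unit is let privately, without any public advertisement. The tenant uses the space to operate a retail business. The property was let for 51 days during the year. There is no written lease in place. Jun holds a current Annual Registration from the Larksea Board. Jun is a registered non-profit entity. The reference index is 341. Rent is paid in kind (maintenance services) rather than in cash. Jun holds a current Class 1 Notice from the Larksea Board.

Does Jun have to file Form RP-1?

No — exception (c) applies; Jun is not required to file Form RP-1.

Exception (a) is satisfied on its face — a current Class 1 Notice is held; the tenant is an immediate family member. But: (e) operates — the registered capacity is 1,830 units, meeting the 1,650 units threshold. (a) is therefore removed.
Exception (b)'s conditions are all satisfied: Jun is a registered non-profit; the number of days the property was let is 51 days, less than the 61 days limit. But applying paragraph (f): (f) operates against (b): the reference index is 341, less than the 370 limit. (b) is therefore removed.
Exception (c)'s conditions are all satisfied: a current Annual Registration is held; there is no written lease. Under paragraphs (g)–(k): (g) would limit (c) — assessed value is $291,000, below the $293,000 limit — but (h) sets (g) aside: (h) operates against (g): the space is let for business use. (i) would limit (h) — the qualifying period is 130 days, meeting the 125 days threshold — but (j) sets (i) aside: (j) is engaged — a current Category D Notice is held. (k), which would lift (j), is not triggered — the property is let privately without advertisement. Exception (c) stands.
Exception (d) is satisfied on its face — rent is paid in kind; a Small Lessor Declaration is on file. However, paragraph (l) must be considered: (l) operates against (d): a current General Declaration is held. Exception (d) does not apply.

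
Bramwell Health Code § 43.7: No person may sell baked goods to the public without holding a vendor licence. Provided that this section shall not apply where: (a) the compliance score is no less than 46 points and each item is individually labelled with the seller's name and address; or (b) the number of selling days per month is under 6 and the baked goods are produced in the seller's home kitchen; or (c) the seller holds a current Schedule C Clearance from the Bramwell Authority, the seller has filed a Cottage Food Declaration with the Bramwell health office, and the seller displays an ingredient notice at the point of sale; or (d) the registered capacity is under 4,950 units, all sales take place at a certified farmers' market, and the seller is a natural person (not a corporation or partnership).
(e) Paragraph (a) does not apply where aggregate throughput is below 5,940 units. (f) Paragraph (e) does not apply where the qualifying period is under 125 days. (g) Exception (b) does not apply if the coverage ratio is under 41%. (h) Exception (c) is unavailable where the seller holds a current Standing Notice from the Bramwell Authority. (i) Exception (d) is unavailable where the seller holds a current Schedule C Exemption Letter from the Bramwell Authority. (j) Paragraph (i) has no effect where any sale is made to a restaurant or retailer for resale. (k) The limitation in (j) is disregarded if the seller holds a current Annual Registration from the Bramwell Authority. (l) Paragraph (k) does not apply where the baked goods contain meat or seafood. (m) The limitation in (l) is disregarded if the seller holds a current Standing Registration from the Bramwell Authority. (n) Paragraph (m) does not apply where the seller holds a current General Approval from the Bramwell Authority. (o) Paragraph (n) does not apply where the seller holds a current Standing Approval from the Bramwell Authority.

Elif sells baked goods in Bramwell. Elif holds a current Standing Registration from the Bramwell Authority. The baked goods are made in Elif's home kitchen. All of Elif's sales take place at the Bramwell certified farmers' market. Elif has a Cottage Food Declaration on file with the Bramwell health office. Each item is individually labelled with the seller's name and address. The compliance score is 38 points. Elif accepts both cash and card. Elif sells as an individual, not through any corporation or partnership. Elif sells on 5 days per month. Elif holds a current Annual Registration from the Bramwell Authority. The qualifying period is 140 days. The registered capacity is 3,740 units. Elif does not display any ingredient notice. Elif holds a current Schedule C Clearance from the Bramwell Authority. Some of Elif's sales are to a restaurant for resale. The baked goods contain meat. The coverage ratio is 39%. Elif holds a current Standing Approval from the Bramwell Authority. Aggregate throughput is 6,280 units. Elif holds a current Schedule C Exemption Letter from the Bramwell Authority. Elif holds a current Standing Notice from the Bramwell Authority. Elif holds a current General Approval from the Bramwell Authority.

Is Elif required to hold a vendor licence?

Exception (a) does not apply: the compliance score is 38 points, short of 46 points.
Exception (b): the number of selling days per month is 5, under the 6 limit; the baked goods are home-kitchen produced — every condition holds. However, paragraph (g) must be considered: (g) operates against (b): the coverage ratio is 39%, under the 41% limit. So (b) is unavailable.
Exception (c) requires that the seller displays an ingredient notice at the point of sale; but no ingredient notice is displayed, so (c) is unavailable.
Exception (d)'s conditions are all satisfied: the registered capacity is 3,740 units, under the 4,950 units limit; all sales are at a certified farmers' market; the seller is a natural person. But: (i) operates against (d): a current Schedule C Exemption Letter is held. (j) would limit (i) — some sales are to a restaurant for resale — but (k) sets (j) aside: (k) is triggered — a current Annual Registration is held. (l) is engaged (the baked goods contain meat), but is itself disapplied by (m): (m) operates against (l): a current Standing Registration is held. (n) would limit (m) — a current General Approval is held — but (o) sets (n) aside: (o) applies — a current Standing Approval is held. So (d) is unavailable.
No exception is made out. Elif falls within the general rule.

Yes — Elif must hold a vendor licence.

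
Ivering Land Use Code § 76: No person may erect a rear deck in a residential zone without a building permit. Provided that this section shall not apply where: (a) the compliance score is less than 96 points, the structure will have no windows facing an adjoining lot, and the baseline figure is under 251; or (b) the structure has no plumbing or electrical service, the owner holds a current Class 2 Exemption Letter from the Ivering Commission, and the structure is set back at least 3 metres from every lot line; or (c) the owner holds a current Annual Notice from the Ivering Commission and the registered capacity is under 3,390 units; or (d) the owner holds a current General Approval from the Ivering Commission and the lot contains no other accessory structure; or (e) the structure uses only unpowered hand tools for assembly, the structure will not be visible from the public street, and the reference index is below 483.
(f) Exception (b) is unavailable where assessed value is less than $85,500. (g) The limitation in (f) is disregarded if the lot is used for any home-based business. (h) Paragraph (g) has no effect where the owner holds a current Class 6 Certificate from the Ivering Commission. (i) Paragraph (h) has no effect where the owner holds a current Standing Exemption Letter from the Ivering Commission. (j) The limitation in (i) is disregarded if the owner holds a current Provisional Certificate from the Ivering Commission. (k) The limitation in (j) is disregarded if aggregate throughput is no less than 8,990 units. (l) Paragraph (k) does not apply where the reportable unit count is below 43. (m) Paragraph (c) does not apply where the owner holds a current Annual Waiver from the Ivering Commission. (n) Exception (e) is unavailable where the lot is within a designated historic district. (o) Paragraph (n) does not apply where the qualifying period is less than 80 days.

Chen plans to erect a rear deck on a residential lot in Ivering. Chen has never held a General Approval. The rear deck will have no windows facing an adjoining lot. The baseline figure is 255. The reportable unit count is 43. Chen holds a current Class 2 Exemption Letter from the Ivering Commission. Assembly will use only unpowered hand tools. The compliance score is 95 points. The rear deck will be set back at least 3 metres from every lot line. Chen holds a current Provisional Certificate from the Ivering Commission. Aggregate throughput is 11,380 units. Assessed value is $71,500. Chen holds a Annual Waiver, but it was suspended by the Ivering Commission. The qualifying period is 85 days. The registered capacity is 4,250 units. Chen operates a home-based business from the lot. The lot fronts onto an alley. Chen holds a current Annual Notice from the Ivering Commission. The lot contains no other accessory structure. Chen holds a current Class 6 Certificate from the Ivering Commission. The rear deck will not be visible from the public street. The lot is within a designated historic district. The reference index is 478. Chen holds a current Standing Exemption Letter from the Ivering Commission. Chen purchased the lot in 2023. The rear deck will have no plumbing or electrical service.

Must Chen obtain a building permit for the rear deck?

Exception (a) requires that the baseline figure is under 251; but the baseline figure is 255, not under 251, so (a) is unavailable.
Exception (b): there is no plumbing or electrical service; a current Class 2 Exemption Letter is held; the setback is at least 3 m on every side — every condition holds. As to paragraphs (f)–(l): (f) would limit (b) — assessed value is $71,500, less than the $85,500 limit — but (g) sets (f) aside: (g) is triggered — a home-based business operates on the lot. (h) would limit (g) — a current Class 6 Certificate is held — but (i) sets (h) aside: (i) operates against (h): a current Standing Exemption Letter is held. (j) would limit (i) — a current Provisional Certificate is held — but (k) sets (j) aside: (k) operates against (j): aggregate throughput is 11,380 units, meeting the 8,990 units threshold. (l) is inapplicable (the reportable unit count is 43, not below 43), so (k) stands. Exception (b) stands.
Exception (c) does not apply: the registered capacity is 4,250 units, not under 3,390 units.
Exception (d) fails — the General Approval is not current.
All of (e)'s requirements are met (assembly uses only hand tools; the structure will not be visible from the street; the reference index is 478, below the 483 limit). But applying paragraphs (n)–(o): (n) is engaged — the lot is in a historic district. (o), which would lift (n), is not engaged — the qualifying period is 85 days, not less than 80 days. So (e) is unavailable.

No — exception (b) applies; Chen does not need a building permit.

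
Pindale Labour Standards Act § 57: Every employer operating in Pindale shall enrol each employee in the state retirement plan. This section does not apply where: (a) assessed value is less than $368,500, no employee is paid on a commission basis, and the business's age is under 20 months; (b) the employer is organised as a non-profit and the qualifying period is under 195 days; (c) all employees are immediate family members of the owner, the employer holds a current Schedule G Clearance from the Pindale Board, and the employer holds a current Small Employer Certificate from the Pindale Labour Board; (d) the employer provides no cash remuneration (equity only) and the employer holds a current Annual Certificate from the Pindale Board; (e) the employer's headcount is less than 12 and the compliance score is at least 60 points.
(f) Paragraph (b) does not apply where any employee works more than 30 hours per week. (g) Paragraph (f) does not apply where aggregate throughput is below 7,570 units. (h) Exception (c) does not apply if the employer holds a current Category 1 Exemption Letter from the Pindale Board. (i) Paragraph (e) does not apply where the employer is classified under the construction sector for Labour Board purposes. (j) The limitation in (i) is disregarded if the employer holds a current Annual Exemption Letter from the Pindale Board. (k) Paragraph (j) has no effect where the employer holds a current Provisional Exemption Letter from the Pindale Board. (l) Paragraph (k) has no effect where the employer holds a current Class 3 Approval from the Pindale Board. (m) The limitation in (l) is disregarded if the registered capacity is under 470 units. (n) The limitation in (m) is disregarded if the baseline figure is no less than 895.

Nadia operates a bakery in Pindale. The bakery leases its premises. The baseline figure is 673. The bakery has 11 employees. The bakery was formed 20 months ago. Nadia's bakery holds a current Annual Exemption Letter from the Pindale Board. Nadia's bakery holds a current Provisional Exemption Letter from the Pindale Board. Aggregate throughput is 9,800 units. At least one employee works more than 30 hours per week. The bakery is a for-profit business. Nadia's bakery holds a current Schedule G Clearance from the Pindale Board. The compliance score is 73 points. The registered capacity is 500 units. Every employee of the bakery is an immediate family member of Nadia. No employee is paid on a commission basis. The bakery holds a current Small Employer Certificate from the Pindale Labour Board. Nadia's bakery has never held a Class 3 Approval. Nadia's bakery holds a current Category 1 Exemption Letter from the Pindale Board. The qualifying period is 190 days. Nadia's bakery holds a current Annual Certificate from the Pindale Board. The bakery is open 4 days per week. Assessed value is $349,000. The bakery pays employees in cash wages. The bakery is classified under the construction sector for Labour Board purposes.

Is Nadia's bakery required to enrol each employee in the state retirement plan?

Yes — Nadia's bakery must enrol each employee in the state retirement plan.

Exception (a) does not apply: the business's age is 20 months, not under 20 months.
Exception (b) requires that the employer is organised as a non-profit; but the employer is for-profit, so (b) is unavailable.
Exception (c) is satisfied on its face — every employee is an immediate family member; a current Schedule G Clearance is held; a current Small Employer Certificate is held. But applying paragraph (h): (h) operates — a current Category 1 Exemption Letter is held. So (c) is unavailable.
Exception (d) fails — employees are paid cash wages.
All of (e)'s requirements are met (the employer's headcount is 11, less than the 12 limit; the compliance score is 73 points, meeting the 60 points threshold). But: (i) applies — the bakery is classified under the construction sector. (j) applies (a current Annual Exemption Letter is held), but is itself disapplied by (k): (k) operates — a current Provisional Exemption Letter is held. (l), which would lift (k), is not triggered — the Class 3 Approval is not current. So (e) is unavailable.
No exception displaces § 57.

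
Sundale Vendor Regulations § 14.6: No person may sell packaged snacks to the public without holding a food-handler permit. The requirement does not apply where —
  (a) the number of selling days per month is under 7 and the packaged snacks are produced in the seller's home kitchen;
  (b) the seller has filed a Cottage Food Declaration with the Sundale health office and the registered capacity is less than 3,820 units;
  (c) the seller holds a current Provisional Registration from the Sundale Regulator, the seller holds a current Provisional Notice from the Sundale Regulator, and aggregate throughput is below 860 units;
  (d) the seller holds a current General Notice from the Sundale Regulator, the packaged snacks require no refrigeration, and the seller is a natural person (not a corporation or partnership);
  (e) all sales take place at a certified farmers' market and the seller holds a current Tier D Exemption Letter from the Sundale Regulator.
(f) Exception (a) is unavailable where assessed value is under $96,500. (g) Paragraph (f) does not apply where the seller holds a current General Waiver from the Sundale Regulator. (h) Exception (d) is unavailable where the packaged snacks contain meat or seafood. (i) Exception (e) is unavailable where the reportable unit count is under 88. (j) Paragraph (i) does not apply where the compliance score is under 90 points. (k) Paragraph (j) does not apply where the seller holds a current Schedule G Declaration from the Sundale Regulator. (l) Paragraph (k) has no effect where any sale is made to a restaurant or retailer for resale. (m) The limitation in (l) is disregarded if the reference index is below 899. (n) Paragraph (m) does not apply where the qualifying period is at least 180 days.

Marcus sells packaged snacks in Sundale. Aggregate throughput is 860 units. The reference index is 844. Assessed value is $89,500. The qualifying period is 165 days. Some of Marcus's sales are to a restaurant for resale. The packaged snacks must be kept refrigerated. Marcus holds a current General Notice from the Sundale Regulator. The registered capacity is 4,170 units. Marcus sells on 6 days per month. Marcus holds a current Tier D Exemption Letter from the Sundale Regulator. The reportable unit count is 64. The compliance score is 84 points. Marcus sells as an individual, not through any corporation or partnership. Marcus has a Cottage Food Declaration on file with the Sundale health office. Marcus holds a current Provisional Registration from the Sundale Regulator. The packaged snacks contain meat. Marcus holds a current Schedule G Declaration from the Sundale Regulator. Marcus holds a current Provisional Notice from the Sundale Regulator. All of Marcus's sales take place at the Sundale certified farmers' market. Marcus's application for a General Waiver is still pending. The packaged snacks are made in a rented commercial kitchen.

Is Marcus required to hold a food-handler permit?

Exception (a) does not apply: the packaged snacks are made in a commercial kitchen, not a home kitchen.
Exception (b) requires that the registered capacity is less than 3,820 units; but the registered capacity is 4,170 units, not less than 3,820 units, so (b) is unavailable.
Exception (c) fails — aggregate throughput is 860 units, not below 860 units.
Exception (d) requires that the packaged snacks require no refrigeration; but the packaged snacks require refrigeration, so (d) is unavailable.
Exception (e)'s conditions are all satisfied: all sales are at a certified farmers' market; a current Tier D Exemption Letter is held. But applying paragraphs (i)–(n): (i) is engaged — the reportable unit count is 64, under the 88 limit. (j) applies (the compliance score is 84 points, under the 90 points limit), but is itself disapplied by (k): (k) operates against (j): a current Schedule G Declaration is held. (l) would limit (k) — some sales are to a restaurant for resale — but (m) sets (l) aside: (m) is triggered — the reference index is 844, below the 899 limit. (n) is not engaged (the qualifying period is 165 days, short of 180 days), so (m) stands. (e) is therefore removed.
No exception applies. The general rule governs.

Yes — Marcus must hold a food-handler permit.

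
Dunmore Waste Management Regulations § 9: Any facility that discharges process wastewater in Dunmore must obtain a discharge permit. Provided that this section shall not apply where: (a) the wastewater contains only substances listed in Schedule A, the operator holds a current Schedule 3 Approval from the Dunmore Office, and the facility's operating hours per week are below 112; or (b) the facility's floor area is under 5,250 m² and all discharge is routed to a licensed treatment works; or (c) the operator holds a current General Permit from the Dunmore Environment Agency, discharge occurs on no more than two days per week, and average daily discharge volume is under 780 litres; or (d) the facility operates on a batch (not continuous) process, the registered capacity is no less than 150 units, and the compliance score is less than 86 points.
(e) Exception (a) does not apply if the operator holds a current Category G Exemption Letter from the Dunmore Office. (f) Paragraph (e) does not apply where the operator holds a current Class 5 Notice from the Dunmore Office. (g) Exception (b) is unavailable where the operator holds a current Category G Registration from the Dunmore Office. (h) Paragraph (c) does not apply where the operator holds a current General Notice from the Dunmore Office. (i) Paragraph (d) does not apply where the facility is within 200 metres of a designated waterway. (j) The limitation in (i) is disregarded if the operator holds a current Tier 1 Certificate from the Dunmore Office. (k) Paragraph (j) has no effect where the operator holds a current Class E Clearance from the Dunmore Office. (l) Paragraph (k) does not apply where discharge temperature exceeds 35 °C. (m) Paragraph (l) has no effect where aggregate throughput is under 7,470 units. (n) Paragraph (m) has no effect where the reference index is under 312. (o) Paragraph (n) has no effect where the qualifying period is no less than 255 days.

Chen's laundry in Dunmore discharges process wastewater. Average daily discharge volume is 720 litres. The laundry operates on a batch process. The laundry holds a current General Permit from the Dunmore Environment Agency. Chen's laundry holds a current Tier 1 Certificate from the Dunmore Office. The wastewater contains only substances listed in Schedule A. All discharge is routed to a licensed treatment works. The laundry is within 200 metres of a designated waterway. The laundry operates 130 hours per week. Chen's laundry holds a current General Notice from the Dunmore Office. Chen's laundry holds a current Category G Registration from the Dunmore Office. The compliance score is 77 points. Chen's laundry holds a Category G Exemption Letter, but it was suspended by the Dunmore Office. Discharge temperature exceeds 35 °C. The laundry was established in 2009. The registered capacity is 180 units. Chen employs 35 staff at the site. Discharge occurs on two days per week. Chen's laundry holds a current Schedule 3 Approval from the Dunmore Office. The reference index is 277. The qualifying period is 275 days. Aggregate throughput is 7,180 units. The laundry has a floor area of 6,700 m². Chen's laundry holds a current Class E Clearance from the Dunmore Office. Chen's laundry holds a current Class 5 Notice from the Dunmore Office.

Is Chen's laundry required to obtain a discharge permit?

Exception (a) does not apply: the facility's operating hours per week are 130, not below 112.
Exception (b) requires that the facility's floor area is under 5,250 m²; but the facility's floor area is 6,700 m², not under 5,250 m², so (b) is unavailable.
All of (c)'s requirements are met (a current General Permit is held; discharge occurs on no more than two days per week; average daily discharge volume is 720 litres, under the 780 litres limit). However, paragraph (h) must be considered: (h) operates against (c): a current General Notice is held. Exception (c) does not apply.
Exception (d)'s conditions are all satisfied: the facility operates on a batch process; the registered capacity is 180 units, meeting the 150 units threshold; the compliance score is 77 points, less than the 86 points limit. But: (i) operates — the laundry is within 200 m of a designated waterway. (j) operates (a current Tier 1 Certificate is held), but is displaced by (k): (k) is engaged — a current Class E Clearance is held. (l) would limit (k) — discharge temperature exceeds 35 °C — but (m) sets (l) aside: (m) is triggered — aggregate throughput is 7,180 units, under the 7,470 units limit. (n) applies (the reference index is 277, under the 312 limit), but yields to (o): (o) operates against (n): the qualifying period is 275 days, meeting the 255 days threshold. Exception (d) does not apply.
Every exception is unavailable, so the rule governs.

Yes — Chen's laundry must obtain a discharge permit.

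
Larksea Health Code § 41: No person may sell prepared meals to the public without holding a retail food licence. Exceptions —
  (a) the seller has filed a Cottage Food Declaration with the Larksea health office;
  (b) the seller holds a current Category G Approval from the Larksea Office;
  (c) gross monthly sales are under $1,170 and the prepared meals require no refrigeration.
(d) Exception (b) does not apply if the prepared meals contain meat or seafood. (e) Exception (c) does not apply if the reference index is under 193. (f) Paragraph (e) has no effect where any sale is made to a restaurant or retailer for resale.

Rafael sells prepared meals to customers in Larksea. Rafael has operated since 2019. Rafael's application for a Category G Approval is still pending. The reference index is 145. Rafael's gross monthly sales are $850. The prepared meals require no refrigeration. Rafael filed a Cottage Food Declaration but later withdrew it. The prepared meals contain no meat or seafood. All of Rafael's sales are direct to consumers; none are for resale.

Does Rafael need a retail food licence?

Yes — Rafael must hold a retail food licence.

Exception (a) does not apply: the Cottage Food Declaration was withdrawn.
Exception (b) requires that the seller holds a current Category G Approval from the Larksea Office; but there is no Category G Approval in force, so (b) is unavailable.
Exception (c)'s conditions are all satisfied: gross monthly sales are $850, under the $1,170 limit; the prepared meals are shelf-stable. Turning to paragraphs (e)–(f): (e) is triggered — the reference index is 145, under the 193 limit. (f) is not engaged (no sales are for resale), so (e) stands. Exception (c) does not apply.
None of the exceptions is available; § 41 applies in full.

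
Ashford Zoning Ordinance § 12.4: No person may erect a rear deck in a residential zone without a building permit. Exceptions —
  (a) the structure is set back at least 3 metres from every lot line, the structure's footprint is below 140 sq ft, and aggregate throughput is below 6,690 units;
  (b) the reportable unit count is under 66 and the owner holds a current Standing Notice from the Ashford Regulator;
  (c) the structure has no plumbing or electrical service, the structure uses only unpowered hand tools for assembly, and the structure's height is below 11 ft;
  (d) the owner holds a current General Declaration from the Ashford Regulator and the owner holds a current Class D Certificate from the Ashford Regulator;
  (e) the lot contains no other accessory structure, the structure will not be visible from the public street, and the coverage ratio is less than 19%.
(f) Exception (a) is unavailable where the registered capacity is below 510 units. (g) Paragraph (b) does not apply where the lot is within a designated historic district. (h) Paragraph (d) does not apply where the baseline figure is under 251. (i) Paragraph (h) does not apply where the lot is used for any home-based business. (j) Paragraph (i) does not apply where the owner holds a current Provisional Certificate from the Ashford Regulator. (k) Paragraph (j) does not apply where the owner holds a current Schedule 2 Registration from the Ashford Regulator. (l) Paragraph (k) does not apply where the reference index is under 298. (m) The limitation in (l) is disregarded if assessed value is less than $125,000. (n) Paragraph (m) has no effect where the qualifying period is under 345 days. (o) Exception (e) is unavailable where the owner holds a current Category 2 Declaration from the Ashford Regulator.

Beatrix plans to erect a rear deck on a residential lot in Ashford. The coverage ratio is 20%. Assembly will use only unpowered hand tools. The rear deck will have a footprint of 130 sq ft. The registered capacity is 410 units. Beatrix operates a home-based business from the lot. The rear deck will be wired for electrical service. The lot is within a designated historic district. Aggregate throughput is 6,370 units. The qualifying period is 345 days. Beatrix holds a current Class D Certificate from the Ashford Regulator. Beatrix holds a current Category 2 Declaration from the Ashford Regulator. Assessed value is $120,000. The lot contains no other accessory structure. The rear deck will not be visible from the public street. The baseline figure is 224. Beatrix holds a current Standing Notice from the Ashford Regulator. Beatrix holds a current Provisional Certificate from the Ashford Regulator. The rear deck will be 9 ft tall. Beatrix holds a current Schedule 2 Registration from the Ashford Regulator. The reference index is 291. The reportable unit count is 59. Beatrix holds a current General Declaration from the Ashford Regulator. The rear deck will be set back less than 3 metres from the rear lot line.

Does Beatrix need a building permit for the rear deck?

No — exception (d) applies; Beatrix does not need a building permit.

Exception (a) does not apply: the rear setback is under 3 m.
Exception (b): the reportable unit count is 59, under the 66 limit; a current Standing Notice is held — every condition holds. Turning to paragraph (g): (g) applies — the lot is in a historic district. So (b) is unavailable.
Exception (c) fails — electrical service is planned.
Exception (d)'s conditions are all satisfied: a current General Declaration is held; a current Class D Certificate is held. As to paragraphs (h)–(n): (h) applies (the baseline figure is 224, under the 251 limit), but yields to (i): (i) operates against (h): a home-based business operates on the lot. (j) would limit (i) — a current Provisional Certificate is held — but (k) sets (j) aside: (k) applies — a current Schedule 2 Registration is held. (l) would limit (k) — the reference index is 291, under the 298 limit — but (m) sets (l) aside: (m) operates against (l): assessed value is $120,000, less than the $125,000 limit. (n), which would lift (m), is inapplicable — the qualifying period is 345 days, not under 345 days. Exception (d) stands.
Exception (e) fails — the coverage ratio is 20%, not less than 19%.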